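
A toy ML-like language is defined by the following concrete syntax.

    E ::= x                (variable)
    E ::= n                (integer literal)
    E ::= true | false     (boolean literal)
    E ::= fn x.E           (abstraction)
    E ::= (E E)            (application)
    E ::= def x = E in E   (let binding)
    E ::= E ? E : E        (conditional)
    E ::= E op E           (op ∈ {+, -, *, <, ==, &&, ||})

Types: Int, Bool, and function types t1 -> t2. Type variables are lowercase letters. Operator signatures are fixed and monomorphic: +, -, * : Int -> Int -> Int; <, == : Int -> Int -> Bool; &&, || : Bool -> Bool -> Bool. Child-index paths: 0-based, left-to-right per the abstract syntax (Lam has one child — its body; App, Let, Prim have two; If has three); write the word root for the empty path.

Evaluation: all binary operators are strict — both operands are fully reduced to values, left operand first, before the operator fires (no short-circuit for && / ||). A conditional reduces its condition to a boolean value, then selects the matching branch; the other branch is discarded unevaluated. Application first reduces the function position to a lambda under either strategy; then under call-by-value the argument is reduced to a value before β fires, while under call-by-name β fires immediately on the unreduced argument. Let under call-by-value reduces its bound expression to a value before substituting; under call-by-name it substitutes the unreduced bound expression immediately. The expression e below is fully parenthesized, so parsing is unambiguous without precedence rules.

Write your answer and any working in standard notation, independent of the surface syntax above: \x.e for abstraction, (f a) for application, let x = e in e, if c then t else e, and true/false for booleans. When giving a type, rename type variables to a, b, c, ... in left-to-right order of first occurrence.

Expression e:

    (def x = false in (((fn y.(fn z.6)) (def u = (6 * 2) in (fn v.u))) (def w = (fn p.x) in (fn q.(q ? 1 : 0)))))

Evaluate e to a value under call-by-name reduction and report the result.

Trace:
step 0: (let x = false in (((\y.(\z.6)) (let u = (6 * 2) in (\v.u))) (let w = (\p.x) in (\q.(if q then 1 else 0)))))
step 1: [let@root] (((\y.(\z.6)) (let u = (6 * 2) in (\v.u))) (let w = (\p.false) in (\q.(if q then 1 else 0))))
step 2: [beta@0] ((\z.6) (let w = (\p.false) in (\q.(if q then 1 else 0))))
step 3: [beta@root] 6

Answer: 6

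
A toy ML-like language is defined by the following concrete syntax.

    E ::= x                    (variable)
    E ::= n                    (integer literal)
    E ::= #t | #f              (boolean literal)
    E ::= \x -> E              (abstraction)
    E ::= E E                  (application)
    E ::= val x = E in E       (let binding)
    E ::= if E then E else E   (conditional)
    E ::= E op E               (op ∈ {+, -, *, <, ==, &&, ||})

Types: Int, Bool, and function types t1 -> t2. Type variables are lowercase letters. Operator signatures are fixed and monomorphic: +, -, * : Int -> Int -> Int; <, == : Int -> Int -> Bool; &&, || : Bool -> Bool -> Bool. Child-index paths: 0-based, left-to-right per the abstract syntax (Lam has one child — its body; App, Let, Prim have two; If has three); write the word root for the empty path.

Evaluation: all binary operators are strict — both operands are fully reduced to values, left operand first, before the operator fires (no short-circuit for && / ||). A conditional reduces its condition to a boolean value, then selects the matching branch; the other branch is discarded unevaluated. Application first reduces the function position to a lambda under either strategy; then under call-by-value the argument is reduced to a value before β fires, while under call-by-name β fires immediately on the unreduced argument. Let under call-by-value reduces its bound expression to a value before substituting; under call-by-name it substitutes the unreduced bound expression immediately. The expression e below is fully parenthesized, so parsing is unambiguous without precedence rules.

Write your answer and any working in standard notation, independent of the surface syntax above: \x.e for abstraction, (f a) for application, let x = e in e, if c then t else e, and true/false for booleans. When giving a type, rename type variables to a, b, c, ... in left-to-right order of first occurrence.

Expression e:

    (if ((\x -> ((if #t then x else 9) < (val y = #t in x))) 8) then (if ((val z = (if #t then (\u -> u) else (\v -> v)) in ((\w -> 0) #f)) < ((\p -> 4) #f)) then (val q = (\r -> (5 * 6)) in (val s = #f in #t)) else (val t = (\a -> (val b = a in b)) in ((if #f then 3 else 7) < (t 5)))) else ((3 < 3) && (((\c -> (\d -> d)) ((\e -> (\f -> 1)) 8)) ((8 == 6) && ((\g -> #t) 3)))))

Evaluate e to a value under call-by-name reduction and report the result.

Derivation:
step 0: (if ((\x.((if true then x else 9) < (let y = true in x))) 8) then (if ((let z = (if true then (\u.u) else (\v.v)) in ((\w.0) false)) < ((\p.4) false)) then (let q = (\r.(5 * 6)) in (let s = false in true)) else (let t = (\a.(let b = a in b)) in ((if false then 3 else 7) < (t 5)))) else ((3 < 3) && (((\c.(\d.d)) ((\e.(\f.1)) 8)) ((8 == 6) && ((\g.true) 3)))))
step 1: [beta@0] (if ((if true then 8 else 9) < (let y = true in 8)) then (if ((let z = (if true then (\u.u) else (\v.v)) in ((\w.0) false)) < ((\p.4) false)) then (let q = (\r.(5 * 6)) in (let s = false in true)) else (let t = (\a.(let b = a in b)) in ((if false then 3 else 7) < (t 5)))) else ((3 < 3) && (((\c.(\d.d)) ((\e.(\f.1)) 8)) ((8 == 6) && ((\g.true) 3)))))
step 2: [if@0.0] (if (8 < (let y = true in 8)) then (if ((let z = (if true then (\u.u) else (\v.v)) in ((\w.0) false)) < ((\p.4) false)) then (let q = (\r.(5 * 6)) in (let s = false in true)) else (let t = (\a.(let b = a in b)) in ((if false then 3 else 7) < (t 5)))) else ((3 < 3) && (((\c.(\d.d)) ((\e.(\f.1)) 8)) ((8 == 6) && ((\g.true) 3)))))
step 3: [let@0.1] (if (8 < 8) then (if ((let z = (if true then (\u.u) else (\v.v)) in ((\w.0) false)) < ((\p.4) false)) then (let q = (\r.(5 * 6)) in (let s = false in true)) else (let t = (\a.(let b = a in b)) in ((if false then 3 else 7) < (t 5)))) else ((3 < 3) && (((\c.(\d.d)) ((\e.(\f.1)) 8)) ((8 == 6) && ((\g.true) 3)))))
step 4: [delta@0] (if false then (if ((let z = (if true then (\u.u) else (\v.v)) in ((\w.0) false)) < ((\p.4) false)) then (let q = (\r.(5 * 6)) in (let s = false in true)) else (let t = (\a.(let b = a in b)) in ((if false then 3 else 7) < (t 5)))) else ((3 < 3) && (((\c.(\d.d)) ((\e.(\f.1)) 8)) ((8 == 6) && ((\g.true) 3)))))
step 5: [if@root] ((3 < 3) && (((\c.(\d.d)) ((\e.(\f.1)) 8)) ((8 == 6) && ((\g.true) 3))))
step 6: [delta@0] (false && (((\c.(\d.d)) ((\e.(\f.1)) 8)) ((8 == 6) && ((\g.true) 3))))
step 7: [beta@1.0] (false && ((\d.d) ((8 == 6) && ((\g.true) 3))))
step 8: [beta@1] (false && ((8 == 6) && ((\g.true) 3)))
step 9: [delta@1.0] (false && (false && ((\g.true) 3)))
step 10: [beta@1.1] (false && (false && true))
step 11: [delta@1] (false && false)
step 12: [delta@root] false

Answer: false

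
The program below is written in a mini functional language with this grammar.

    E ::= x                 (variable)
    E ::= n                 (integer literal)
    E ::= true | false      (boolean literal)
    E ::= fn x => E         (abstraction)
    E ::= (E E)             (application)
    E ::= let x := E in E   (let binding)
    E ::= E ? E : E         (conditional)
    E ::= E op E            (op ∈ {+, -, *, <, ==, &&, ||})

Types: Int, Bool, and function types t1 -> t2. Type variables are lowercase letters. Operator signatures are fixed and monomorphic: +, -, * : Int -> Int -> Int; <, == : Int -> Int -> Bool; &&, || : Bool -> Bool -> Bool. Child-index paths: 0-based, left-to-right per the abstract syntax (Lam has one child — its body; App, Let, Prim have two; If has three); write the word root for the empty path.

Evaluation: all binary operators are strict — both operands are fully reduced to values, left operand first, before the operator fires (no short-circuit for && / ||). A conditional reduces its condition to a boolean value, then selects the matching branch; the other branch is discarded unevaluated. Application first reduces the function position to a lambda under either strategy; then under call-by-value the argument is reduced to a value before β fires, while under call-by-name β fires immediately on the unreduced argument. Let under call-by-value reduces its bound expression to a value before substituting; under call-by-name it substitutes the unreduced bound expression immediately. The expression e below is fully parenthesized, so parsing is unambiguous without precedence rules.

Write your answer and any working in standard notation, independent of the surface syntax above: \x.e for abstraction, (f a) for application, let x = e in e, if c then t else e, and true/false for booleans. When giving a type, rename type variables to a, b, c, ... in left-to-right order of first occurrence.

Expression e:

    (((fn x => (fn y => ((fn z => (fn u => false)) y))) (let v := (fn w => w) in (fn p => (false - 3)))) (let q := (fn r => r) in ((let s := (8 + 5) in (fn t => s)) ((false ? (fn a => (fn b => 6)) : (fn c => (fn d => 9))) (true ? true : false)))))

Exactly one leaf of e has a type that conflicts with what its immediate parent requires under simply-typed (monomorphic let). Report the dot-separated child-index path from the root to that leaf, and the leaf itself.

Derivation:
\u._ : d -> Bool
\z._ : c -> d -> Bool
y : b
  unify c -> d -> Bool ~ b -> e
  unify c ~ b
  unify d -> Bool ~ e
_ _ : d -> Bool
\y._ : b -> d -> Bool
\x._ : a -> b -> d -> Bool
w : f
\w._ : f -> f
let v : f -> f
  unify Bool ~ Int
  FAIL: mismatch Bool ~ Int

Answer: 0.1.1.0.0 : false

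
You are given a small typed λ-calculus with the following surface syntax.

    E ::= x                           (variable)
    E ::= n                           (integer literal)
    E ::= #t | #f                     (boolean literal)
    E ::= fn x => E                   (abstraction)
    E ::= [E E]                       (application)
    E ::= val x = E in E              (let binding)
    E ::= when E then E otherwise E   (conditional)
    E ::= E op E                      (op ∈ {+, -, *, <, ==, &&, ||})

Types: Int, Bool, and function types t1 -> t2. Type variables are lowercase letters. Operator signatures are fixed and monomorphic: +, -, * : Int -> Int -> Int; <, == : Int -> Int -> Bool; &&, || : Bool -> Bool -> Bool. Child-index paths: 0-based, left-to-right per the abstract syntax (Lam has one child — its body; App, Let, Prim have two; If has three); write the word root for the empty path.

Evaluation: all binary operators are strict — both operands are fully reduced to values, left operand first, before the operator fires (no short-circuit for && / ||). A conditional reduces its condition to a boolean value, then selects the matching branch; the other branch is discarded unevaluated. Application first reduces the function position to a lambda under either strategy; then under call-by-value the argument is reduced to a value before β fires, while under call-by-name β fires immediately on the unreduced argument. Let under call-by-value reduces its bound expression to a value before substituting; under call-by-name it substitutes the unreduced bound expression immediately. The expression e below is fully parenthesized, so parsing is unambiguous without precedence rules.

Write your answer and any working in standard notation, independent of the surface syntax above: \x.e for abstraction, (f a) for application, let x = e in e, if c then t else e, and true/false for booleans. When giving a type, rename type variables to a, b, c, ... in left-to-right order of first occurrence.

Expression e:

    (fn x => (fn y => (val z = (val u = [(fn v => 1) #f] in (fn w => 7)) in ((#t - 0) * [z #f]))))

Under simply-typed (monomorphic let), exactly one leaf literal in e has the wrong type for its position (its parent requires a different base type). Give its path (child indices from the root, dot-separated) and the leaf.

Answer: 0.0.1.0.0 : true

Trace:
\v._ : c -> Int
  unify c -> Int ~ Bool -> d
  unify c ~ Bool
  unify Int ~ d
_ _ : Int
let u : Int
\w._ : e -> Int
let z : e -> Int
  unify Bool ~ Int
  FAIL: mismatch Bool ~ Int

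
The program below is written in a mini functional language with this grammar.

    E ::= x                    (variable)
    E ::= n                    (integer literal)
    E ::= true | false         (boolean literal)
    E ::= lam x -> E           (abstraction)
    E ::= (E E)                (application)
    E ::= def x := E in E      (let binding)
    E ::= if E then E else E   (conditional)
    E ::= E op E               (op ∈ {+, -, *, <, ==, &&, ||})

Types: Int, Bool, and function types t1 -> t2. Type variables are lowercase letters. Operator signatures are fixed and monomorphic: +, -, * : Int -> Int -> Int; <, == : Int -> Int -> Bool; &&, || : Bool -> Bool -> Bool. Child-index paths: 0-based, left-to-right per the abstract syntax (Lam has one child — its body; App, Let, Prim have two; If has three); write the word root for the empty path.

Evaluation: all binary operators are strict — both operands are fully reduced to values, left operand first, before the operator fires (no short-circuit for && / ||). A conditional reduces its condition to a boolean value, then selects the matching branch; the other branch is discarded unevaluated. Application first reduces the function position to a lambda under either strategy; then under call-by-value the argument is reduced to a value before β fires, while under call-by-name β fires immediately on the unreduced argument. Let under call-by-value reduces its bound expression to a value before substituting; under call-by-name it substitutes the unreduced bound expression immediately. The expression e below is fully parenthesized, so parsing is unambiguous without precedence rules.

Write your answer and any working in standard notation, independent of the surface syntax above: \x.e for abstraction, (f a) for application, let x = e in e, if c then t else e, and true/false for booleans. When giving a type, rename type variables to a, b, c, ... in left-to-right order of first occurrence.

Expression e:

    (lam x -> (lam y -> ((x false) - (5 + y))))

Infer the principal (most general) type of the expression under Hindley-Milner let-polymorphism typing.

Derivation:
x : a
  unify a ~ Bool -> c
_ _ : c
  unify c ~ Int
  unify Int ~ Int
y : b
  unify b ~ Int
  unify Int ~ Int
\y._ : Int -> Int
\x._ : (Bool -> Int) -> Int -> Int

Answer: (Bool -> Int) -> Int -> Int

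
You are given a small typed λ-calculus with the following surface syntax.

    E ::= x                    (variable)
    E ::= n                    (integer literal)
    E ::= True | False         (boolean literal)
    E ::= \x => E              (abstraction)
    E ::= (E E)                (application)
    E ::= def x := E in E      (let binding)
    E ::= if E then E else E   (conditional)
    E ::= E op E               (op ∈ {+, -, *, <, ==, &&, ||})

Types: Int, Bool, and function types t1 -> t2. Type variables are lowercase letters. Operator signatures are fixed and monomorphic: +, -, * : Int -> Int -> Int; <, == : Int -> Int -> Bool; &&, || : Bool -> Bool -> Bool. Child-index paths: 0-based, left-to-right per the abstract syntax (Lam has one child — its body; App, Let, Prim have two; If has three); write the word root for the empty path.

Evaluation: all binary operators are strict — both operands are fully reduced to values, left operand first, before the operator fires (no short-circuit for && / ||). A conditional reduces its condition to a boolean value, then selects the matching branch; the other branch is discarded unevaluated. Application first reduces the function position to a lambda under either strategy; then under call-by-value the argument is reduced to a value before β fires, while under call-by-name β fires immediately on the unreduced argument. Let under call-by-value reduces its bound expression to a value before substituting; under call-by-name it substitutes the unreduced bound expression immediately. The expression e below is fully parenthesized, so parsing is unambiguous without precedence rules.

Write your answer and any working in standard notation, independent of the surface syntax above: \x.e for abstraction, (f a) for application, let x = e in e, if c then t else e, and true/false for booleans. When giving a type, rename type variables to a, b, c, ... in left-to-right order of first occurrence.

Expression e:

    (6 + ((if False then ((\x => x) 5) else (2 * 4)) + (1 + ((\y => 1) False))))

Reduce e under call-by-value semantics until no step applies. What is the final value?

Answer: 16

Derivation:
step 0: (6 + ((if false then ((\x.x) 5) else (2 * 4)) + (1 + ((\y.1) false))))
step 1: [if@1.0] (6 + ((2 * 4) + (1 + ((\y.1) false))))
step 2: [delta@1.0] (6 + (8 + (1 + ((\y.1) false))))
step 3: [beta@1.1.1] (6 + (8 + (1 + 1)))
step 4: [delta@1.1] (6 + (8 + 2))
step 5: [delta@1] (6 + 10)
step 6: [delta@root] 16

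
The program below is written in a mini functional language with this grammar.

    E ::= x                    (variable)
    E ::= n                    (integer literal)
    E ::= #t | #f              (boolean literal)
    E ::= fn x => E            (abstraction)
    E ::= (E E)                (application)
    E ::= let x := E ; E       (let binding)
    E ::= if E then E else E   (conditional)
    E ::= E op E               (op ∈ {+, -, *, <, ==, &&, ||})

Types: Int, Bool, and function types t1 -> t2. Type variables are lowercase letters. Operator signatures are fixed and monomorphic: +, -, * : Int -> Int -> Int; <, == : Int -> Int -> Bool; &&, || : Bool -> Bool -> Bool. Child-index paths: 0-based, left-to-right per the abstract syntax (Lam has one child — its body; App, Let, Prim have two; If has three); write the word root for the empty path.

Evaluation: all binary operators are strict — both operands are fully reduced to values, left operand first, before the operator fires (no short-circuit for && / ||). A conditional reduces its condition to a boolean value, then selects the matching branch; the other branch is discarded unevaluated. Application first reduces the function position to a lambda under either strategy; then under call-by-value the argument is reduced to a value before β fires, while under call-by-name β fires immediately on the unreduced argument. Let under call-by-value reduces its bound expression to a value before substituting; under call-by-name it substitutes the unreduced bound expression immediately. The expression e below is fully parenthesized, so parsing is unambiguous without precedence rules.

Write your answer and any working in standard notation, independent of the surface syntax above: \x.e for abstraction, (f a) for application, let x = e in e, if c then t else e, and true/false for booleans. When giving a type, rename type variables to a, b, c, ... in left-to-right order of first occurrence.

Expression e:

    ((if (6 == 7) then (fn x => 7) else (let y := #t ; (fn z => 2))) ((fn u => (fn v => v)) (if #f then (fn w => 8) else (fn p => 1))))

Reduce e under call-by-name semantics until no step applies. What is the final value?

Working:
step 0: ((if (6 == 7) then (\x.7) else (let y = true in (\z.2))) ((\u.(\v.v)) (if false then (\w.8) else (\p.1))))
step 1: [delta@0.0] ((if false then (\x.7) else (let y = true in (\z.2))) ((\u.(\v.v)) (if false then (\w.8) else (\p.1))))
step 2: [if@0] ((let y = true in (\z.2)) ((\u.(\v.v)) (if false then (\w.8) else (\p.1))))
step 3: [let@0] ((\z.2) ((\u.(\v.v)) (if false then (\w.8) else (\p.1))))
step 4: [beta@root] 2

Answer: 2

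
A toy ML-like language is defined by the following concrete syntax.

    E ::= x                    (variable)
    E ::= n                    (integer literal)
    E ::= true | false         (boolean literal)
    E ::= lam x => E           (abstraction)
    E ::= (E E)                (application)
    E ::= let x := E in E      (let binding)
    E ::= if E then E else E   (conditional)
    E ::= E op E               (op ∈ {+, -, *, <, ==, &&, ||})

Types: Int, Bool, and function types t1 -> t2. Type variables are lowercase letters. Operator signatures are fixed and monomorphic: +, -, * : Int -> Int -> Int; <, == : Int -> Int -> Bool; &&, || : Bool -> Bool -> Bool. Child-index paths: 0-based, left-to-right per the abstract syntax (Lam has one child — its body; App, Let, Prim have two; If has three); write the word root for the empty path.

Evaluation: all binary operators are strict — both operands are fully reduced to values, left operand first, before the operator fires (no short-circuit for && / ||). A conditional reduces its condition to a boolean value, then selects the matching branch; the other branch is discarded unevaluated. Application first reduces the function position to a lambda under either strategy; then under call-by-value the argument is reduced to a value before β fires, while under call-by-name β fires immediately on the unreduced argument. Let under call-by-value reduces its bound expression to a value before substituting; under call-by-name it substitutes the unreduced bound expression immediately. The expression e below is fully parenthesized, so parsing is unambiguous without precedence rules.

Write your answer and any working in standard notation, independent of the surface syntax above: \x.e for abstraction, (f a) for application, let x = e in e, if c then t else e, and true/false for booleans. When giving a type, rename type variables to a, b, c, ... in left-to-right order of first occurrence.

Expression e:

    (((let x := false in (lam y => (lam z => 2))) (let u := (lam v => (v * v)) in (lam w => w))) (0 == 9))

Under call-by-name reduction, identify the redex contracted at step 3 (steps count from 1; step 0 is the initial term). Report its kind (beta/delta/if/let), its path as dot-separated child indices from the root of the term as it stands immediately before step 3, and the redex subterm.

Derivation:
step 0: (((let x = false in (\y.(\z.2))) (let u = (\v.(v * v)) in (\w.w))) (0 == 9))
step 1: [let@0.0] (((\y.(\z.2)) (let u = (\v.(v * v)) in (\w.w))) (0 == 9))
step 2: [beta@0] ((\z.2) (0 == 9))
step 3: [beta@root] 2

Answer: beta at root : ((\z.2) (0 == 9))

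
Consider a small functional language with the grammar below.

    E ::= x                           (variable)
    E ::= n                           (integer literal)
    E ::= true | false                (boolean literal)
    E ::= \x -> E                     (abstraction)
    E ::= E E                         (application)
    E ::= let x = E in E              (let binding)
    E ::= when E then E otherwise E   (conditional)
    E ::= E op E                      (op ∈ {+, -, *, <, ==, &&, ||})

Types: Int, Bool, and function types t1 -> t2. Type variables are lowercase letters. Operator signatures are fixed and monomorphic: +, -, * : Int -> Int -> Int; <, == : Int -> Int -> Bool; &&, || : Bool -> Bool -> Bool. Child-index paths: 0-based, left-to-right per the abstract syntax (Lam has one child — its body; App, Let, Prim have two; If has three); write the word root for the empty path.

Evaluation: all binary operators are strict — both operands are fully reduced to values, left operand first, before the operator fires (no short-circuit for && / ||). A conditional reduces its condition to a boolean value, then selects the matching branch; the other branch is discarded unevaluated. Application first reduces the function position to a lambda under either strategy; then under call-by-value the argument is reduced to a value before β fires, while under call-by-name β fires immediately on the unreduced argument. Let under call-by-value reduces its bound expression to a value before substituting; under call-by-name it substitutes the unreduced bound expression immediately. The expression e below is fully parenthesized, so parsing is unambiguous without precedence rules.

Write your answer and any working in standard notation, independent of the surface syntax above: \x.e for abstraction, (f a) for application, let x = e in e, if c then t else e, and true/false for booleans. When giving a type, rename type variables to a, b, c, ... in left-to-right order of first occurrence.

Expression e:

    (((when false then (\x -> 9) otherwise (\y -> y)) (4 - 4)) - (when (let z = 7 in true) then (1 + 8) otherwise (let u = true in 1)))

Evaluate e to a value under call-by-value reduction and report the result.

Answer: -9

Working:
step 0: (((if false then (\x.9) else (\y.y)) (4 - 4)) - (if (let z = 7 in true) then (1 + 8) else (let u = true in 1)))
step 1: [if@0.0] (((\y.y) (4 - 4)) - (if (let z = 7 in true) then (1 + 8) else (let u = true in 1)))
step 2: [delta@0.1] (((\y.y) 0) - (if (let z = 7 in true) then (1 + 8) else (let u = true in 1)))
step 3: [beta@0] (0 - (if (let z = 7 in true) then (1 + 8) else (let u = true in 1)))
step 4: [let@1.0] (0 - (if true then (1 + 8) else (let u = true in 1)))
step 5: [if@1] (0 - (1 + 8))
step 6: [delta@1] (0 - 9)
step 7: [delta@root] -9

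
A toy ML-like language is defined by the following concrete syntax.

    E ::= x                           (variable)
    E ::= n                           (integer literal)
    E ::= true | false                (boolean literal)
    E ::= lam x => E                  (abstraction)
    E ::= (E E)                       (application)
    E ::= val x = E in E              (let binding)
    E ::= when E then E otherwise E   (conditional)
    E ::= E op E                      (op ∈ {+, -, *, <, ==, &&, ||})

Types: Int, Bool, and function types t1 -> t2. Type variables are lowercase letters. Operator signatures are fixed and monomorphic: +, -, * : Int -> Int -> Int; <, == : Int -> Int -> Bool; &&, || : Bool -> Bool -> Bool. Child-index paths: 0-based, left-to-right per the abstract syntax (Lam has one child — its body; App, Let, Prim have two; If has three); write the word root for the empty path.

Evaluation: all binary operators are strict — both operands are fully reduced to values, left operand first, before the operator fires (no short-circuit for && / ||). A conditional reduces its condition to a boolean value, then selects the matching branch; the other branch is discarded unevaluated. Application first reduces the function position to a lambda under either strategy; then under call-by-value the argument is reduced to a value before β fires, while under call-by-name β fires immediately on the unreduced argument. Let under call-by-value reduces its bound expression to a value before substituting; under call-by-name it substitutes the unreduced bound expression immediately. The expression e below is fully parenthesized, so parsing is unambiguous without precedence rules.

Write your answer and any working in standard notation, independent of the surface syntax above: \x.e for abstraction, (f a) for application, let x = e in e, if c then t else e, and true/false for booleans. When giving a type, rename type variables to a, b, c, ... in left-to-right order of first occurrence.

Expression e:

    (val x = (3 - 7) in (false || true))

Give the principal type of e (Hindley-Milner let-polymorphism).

Working:
  unify Int ~ Int
  unify Int ~ Int
let x : Int
  unify Bool ~ Bool
  unify Bool ~ Bool

Answer: Bool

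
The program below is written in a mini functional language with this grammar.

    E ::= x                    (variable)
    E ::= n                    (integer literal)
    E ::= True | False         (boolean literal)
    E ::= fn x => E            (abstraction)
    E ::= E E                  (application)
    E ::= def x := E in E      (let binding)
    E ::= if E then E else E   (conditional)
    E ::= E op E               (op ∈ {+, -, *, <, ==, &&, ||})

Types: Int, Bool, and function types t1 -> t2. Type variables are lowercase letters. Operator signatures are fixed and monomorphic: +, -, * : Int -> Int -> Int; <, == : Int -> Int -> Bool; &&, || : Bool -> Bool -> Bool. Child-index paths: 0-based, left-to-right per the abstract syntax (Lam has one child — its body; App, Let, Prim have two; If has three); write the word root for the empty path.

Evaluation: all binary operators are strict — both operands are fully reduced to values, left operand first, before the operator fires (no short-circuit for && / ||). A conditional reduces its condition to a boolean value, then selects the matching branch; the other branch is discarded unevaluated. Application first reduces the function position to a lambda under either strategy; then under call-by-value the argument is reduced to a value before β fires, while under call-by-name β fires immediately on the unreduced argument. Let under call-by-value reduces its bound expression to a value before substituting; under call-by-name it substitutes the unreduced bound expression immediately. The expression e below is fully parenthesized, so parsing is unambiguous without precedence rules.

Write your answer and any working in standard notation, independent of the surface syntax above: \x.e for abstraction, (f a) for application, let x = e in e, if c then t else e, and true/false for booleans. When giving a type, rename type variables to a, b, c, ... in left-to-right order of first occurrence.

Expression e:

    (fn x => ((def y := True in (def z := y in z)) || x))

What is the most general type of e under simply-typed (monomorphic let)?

Answer: Bool -> Bool

Working:
let y : Bool
y : Bool
let z : Bool
z : Bool
  unify Bool ~ Bool
x : a
  unify a ~ Bool
\x._ : Bool -> Bool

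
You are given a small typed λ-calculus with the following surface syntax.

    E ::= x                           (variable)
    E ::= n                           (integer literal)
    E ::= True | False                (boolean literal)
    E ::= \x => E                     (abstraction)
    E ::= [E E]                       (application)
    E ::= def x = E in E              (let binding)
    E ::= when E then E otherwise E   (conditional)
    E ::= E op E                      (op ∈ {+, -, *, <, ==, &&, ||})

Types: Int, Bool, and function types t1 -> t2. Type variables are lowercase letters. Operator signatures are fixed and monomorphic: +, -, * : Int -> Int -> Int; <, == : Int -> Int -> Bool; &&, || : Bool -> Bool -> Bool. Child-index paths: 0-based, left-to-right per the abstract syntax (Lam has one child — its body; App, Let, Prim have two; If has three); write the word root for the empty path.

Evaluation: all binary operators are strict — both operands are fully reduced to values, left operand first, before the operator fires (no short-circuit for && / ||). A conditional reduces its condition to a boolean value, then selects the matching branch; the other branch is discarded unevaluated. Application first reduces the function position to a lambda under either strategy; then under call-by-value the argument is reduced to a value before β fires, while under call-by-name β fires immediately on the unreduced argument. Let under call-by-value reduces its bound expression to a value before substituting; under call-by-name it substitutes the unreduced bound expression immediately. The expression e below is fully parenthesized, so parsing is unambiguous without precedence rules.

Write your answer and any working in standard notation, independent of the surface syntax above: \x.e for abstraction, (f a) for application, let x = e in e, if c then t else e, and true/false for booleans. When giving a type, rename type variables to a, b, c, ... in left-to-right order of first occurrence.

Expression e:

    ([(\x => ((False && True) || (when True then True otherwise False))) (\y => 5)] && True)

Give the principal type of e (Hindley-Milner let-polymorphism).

Answer: Bool

Derivation:
  unify Bool ~ Bool
  unify Bool ~ Bool
  unify Bool ~ Bool
  unify Bool ~ Bool
  unify Bool ~ Bool
  unify Bool ~ Bool
\x._ : a -> Bool
\y._ : b -> Int
  unify a -> Bool ~ (b -> Int) -> c
  unify a ~ b -> Int
  unify Bool ~ c
_ _ : Bool
  unify Bool ~ Bool
  unify Bool ~ Bool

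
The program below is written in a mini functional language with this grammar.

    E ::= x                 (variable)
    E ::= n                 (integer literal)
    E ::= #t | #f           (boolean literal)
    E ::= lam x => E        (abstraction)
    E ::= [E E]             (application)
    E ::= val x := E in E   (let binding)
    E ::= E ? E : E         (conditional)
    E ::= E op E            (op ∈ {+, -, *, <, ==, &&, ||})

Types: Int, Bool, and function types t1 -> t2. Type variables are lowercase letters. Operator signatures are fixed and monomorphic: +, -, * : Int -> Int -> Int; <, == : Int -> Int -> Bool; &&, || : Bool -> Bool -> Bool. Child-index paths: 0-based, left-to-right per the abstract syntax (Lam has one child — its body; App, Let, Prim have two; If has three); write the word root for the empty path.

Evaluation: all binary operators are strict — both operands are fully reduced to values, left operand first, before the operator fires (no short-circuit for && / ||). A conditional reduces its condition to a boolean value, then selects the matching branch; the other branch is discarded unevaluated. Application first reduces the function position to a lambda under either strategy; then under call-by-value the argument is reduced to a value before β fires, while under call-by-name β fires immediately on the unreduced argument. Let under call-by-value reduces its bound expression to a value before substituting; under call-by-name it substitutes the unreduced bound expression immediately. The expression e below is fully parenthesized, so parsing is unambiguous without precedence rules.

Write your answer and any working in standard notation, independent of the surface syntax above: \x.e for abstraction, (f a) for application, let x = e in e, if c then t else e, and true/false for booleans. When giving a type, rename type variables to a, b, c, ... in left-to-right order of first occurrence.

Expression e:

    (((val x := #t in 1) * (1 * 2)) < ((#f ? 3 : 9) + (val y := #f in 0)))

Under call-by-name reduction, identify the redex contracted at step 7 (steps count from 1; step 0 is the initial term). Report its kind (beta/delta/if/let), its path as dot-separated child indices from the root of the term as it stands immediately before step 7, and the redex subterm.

Answer: delta at root : (2 < 9)

Trace:
step 0: (((let x = true in 1) * (1 * 2)) < ((if false then 3 else 9) + (let y = false in 0)))
step 1: [let@0.0] ((1 * (1 * 2)) < ((if false then 3 else 9) + (let y = false in 0)))
step 2: [delta@0.1] ((1 * 2) < ((if false then 3 else 9) + (let y = false in 0)))
step 3: [delta@0] (2 < ((if false then 3 else 9) + (let y = false in 0)))
step 4: [if@1.0] (2 < (9 + (let y = false in 0)))
step 5: [let@1.1] (2 < (9 + 0))
step 6: [delta@1] (2 < 9)
step 7: [delta@root] true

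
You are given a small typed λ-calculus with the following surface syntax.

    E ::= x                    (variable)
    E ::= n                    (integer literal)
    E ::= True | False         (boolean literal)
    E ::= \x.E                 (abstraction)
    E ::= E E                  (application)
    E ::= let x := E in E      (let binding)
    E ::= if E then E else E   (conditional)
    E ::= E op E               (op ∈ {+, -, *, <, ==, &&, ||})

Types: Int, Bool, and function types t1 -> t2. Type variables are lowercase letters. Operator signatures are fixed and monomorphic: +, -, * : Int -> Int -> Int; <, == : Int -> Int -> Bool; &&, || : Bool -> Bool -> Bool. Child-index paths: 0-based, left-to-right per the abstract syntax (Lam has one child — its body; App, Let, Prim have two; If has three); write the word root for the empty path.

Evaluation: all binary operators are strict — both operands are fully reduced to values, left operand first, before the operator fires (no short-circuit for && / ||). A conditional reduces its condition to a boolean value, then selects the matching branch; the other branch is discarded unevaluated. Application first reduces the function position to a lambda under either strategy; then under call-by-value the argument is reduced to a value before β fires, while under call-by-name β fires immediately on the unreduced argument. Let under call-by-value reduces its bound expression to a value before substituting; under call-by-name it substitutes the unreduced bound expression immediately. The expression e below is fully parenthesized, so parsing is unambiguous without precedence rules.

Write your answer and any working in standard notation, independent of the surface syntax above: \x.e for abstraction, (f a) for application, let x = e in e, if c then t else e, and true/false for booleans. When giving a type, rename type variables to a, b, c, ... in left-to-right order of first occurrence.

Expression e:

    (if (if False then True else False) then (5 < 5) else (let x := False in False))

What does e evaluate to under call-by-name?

Trace:
step 0: (if (if false then true else false) then (5 < 5) else (let x = false in false))
step 1: [if@0] (if false then (5 < 5) else (let x = false in false))
step 2: [if@root] (let x = false in false)
step 3: [let@root] false

Answer: false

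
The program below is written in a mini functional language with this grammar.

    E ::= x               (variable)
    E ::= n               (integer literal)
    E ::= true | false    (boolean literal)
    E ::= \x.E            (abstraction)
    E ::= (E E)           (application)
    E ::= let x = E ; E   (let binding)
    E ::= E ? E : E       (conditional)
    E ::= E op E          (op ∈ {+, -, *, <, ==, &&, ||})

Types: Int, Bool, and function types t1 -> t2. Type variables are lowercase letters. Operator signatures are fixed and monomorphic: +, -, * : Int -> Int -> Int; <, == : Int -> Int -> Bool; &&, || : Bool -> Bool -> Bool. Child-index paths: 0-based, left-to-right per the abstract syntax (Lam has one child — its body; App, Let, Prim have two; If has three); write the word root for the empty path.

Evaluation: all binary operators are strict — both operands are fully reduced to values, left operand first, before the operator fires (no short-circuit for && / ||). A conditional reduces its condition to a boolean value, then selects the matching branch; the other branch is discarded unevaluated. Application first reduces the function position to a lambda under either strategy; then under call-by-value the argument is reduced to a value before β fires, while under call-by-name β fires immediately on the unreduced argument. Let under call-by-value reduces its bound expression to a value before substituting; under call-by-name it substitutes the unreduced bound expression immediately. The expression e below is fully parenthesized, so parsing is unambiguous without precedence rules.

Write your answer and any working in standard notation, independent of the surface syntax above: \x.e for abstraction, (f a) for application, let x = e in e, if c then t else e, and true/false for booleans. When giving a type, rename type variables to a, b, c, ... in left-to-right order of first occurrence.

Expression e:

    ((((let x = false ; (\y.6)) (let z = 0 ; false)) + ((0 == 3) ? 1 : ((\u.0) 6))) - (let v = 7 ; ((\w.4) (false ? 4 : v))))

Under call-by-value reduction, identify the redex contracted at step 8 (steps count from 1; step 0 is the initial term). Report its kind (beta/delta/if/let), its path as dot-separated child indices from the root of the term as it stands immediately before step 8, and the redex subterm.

Answer: let at 1 : (let v = 7 in ((\w.4) (if false then 4 else v)))

Derivation:
step 0: ((((let x = false in (\y.6)) (let z = 0 in false)) + (if (0 == 3) then 1 else ((\u.0) 6))) - (let v = 7 in ((\w.4) (if false then 4 else v))))
step 1: [let@0.0.0] ((((\y.6) (let z = 0 in false)) + (if (0 == 3) then 1 else ((\u.0) 6))) - (let v = 7 in ((\w.4) (if false then 4 else v))))
step 2: [let@0.0.1] ((((\y.6) false) + (if (0 == 3) then 1 else ((\u.0) 6))) - (let v = 7 in ((\w.4) (if false then 4 else v))))
step 3: [beta@0.0] ((6 + (if (0 == 3) then 1 else ((\u.0) 6))) - (let v = 7 in ((\w.4) (if false then 4 else v))))
step 4: [delta@0.1.0] ((6 + (if false then 1 else ((\u.0) 6))) - (let v = 7 in ((\w.4) (if false then 4 else v))))
step 5: [if@0.1] ((6 + ((\u.0) 6)) - (let v = 7 in ((\w.4) (if false then 4 else v))))
step 6: [beta@0.1] ((6 + 0) - (let v = 7 in ((\w.4) (if false then 4 else v))))
step 7: [delta@0] (6 - (let v = 7 in ((\w.4) (if false then 4 else v))))
step 8: [let@1] (6 - ((\w.4) (if false then 4 else 7)))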